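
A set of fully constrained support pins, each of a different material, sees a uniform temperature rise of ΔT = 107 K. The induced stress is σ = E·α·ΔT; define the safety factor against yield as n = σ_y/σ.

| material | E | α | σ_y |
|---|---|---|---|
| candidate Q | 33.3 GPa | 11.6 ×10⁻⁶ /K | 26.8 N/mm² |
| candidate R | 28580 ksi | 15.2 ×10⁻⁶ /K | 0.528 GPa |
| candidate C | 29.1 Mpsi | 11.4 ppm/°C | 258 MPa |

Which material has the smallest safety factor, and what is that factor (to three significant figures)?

With everything in SI (GPa, ×10⁻⁶/K, MPa):
  candidate Q: E = 33.30, α = 11.6, σ_y = 26.80 → σ = 41.3 MPa, n = 0.648
  candidate R: E = 197.1, α = 15.2, σ_y = 528.0 → σ = 320 MPa, n = 1.65
  candidate C: E = 200.6, α = 11.4, σ_y = 258.0 → σ = 245 MPa, n = 1.05
Candidate Q has the lowest safety factor, n = 0.648.

candidate Q, n = 0.648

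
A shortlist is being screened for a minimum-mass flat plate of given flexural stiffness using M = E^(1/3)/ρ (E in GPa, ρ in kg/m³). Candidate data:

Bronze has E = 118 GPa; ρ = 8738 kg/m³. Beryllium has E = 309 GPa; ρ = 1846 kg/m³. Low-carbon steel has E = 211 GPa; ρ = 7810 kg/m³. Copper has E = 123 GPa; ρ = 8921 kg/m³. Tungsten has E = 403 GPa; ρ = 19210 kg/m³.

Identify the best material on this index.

Per-candidate index values:
  beryllium: M = 3.66×10⁻³
  low-carbon steel: M = 0.762×10⁻³
  bronze: M = 0.561×10⁻³
  copper: M = 0.557×10⁻³
  tungsten: M = 0.385×10⁻³
Highest index: beryllium.

beryllium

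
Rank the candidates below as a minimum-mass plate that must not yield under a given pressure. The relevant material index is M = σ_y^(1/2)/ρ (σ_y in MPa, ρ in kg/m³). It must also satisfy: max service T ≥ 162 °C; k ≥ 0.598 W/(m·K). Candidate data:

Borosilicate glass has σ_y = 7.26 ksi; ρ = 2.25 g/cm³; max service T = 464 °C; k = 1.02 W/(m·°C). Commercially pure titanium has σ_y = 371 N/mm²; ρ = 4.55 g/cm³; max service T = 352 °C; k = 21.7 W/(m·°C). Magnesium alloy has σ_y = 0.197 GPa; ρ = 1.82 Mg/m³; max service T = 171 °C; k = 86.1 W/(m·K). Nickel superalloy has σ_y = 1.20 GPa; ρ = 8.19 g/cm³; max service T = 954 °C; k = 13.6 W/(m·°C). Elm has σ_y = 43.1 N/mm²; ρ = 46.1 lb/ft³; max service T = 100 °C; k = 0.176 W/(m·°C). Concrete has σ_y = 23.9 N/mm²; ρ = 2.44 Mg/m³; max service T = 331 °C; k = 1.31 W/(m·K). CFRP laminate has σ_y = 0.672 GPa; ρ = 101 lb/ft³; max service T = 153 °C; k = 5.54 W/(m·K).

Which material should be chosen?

magnesium alloy

Screen on constraints: max service T ≥ 162 °C; k ≥ 0.598 W/(m·K). Survivors: borosilicate glass, commercially pure titanium, magnesium alloy, nickel superalloy, concrete.
Convert each candidate to consistent units, then evaluate M:
  borosilicate glass: σ_y = 50.06 MPa, ρ = 2250 kg/m³
  commercially pure titanium: σ_y = 371.0 MPa, ρ = 4550 kg/m³
  magnesium alloy: σ_y = 197.0 MPa, ρ = 1820 kg/m³
  nickel superalloy: σ_y = 1200 MPa, ρ = 8190 kg/m³
  concrete: σ_y = 23.90 MPa, ρ = 2440 kg/m³
  magnesium alloy: M = 7.71×10⁻³
  commercially pure titanium: M = 4.23×10⁻³
  nickel superalloy: M = 4.23×10⁻³
  borosilicate glass: M = 3.14×10⁻³
  concrete: M = 2.00×10⁻³
Magnesium alloy has the largest M.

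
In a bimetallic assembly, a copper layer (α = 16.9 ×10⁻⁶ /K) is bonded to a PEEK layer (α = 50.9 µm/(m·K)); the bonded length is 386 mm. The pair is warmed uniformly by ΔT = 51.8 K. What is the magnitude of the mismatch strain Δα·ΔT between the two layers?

Δα = |16.9 − 50.9|×10⁻⁶/K = 34.0×10⁻⁶/K.
Mismatch strain = Δα·ΔT = 34.0×10⁻⁶ × 51.8 = 1.76×10⁻³.

1.76×10⁻³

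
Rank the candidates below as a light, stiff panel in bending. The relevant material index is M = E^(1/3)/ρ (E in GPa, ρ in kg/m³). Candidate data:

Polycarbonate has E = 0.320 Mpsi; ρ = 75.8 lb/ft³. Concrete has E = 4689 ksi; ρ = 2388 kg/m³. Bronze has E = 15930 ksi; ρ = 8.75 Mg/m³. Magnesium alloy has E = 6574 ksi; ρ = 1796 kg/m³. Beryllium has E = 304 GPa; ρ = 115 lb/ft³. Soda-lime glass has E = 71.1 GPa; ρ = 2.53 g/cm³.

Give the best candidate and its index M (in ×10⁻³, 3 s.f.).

beryllium, M = 3.65×10⁻³

Putting every candidate on a common basis:
  polycarbonate: E = 2.206 GPa, ρ = 1214 kg/m³
  concrete: E = 32.33 GPa, ρ = 2388 kg/m³
  bronze: E = 109.8 GPa, ρ = 8750 kg/m³
  magnesium alloy: E = 45.33 GPa, ρ = 1796 kg/m³
  beryllium: E = 304.0 GPa, ρ = 1842 kg/m³
  soda-lime glass: E = 71.10 GPa, ρ = 2530 kg/m³
  beryllium: M = 3.65×10⁻³
  magnesium alloy: M = 1.99×10⁻³
  soda-lime glass: M = 1.64×10⁻³
  concrete: M = 1.33×10⁻³
  polycarbonate: M = 1.07×10⁻³
  bronze: M = 0.547×10⁻³
Highest index: beryllium.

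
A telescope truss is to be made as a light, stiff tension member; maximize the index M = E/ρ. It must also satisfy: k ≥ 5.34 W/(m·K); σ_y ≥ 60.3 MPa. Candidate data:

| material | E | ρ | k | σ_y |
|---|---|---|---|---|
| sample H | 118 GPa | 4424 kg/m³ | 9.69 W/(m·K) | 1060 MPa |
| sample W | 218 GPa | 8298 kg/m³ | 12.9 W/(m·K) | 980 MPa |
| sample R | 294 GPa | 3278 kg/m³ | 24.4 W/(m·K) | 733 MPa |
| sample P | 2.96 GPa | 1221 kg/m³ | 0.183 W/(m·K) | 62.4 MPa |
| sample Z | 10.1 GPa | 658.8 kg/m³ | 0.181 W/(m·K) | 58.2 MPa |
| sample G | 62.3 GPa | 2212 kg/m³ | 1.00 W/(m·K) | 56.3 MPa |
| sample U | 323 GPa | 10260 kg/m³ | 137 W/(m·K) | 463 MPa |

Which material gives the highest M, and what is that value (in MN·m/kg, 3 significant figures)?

sample R, M = 89.7 MN·m/kg

Screen on constraints: k ≥ 5.34 W/(m·K); σ_y ≥ 60.3 MPa. Survivors: sample H, sample W, sample R, sample U.
Computing M directly (units already consistent):
  sample R: M = 89.7 MN·m/kg
  sample U: M = 31.5 MN·m/kg
  sample H: M = 26.7 MN·m/kg
  sample W: M = 26.3 MN·m/kg
Sample R has the largest M.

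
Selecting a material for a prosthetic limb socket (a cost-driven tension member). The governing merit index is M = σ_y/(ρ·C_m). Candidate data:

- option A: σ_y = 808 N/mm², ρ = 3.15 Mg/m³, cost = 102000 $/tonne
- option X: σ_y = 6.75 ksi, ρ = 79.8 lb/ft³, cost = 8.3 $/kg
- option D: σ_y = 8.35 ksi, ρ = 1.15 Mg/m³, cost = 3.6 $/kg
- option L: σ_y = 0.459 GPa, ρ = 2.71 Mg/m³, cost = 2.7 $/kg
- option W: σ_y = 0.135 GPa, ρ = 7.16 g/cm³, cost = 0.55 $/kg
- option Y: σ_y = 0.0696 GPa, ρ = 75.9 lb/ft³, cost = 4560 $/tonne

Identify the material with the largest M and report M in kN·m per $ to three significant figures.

option L, M = 62.7 kN·m per $

Putting every candidate on a common basis:
  option A: σ_y = 808.0 MPa, ρ = 3150 kg/m³, cost = 102.0 $/kg
  option X: σ_y = 46.54 MPa, ρ = 1278 kg/m³, cost = 8.300 $/kg
  option D: σ_y = 57.57 MPa, ρ = 1150 kg/m³, cost = 3.600 $/kg
  option L: σ_y = 459.0 MPa, ρ = 2710 kg/m³, cost = 2.700 $/kg
  option W: σ_y = 135.0 MPa, ρ = 7160 kg/m³, cost = 0.5500 $/kg
  option Y: σ_y = 69.60 MPa, ρ = 1216 kg/m³, cost = 4.560 $/kg
  option L: M = 62.7 kN·m per $
  option W: M = 34.3 kN·m per $
  option D: M = 13.9 kN·m per $
  option Y: M = 12.6 kN·m per $
  option X: M = 4.39 kN·m per $
  option A: M = 2.51 kN·m per $
Option L ranks first.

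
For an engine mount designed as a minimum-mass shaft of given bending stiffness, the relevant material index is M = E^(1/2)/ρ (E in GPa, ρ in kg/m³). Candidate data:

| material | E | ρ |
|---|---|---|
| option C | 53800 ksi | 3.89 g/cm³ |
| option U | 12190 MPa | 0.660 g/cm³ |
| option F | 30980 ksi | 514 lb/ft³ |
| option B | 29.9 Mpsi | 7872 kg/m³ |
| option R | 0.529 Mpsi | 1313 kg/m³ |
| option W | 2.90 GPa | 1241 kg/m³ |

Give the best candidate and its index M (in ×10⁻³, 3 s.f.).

After converting to SI:
  option C: E = 370.9 GPa, ρ = 3890 kg/m³
  option U: E = 12.19 GPa, ρ = 660.0 kg/m³
  option F: E = 213.6 GPa, ρ = 8233 kg/m³
  option B: E = 206.2 GPa, ρ = 7872 kg/m³
  option R: E = 3.647 GPa, ρ = 1313 kg/m³
  option W: E = 2.900 GPa, ρ = 1241 kg/m³
  option U: M = 5.29×10⁻³
  option C: M = 4.95×10⁻³
  option B: M = 1.82×10⁻³
  option F: M = 1.78×10⁻³
  option R: M = 1.45×10⁻³
  option W: M = 1.37×10⁻³
Option U ranks first.

option U, M = 5.29×10⁻³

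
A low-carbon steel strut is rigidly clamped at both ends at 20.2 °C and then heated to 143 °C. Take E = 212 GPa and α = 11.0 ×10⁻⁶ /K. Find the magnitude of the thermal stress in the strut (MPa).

ΔT = 122.8 K. Constrained thermal stress σ = E·α·ΔT = 212.0×10³ MPa × 11.0×10⁻⁶ × 122.8 = 286 MPa (compressive).

286 MPa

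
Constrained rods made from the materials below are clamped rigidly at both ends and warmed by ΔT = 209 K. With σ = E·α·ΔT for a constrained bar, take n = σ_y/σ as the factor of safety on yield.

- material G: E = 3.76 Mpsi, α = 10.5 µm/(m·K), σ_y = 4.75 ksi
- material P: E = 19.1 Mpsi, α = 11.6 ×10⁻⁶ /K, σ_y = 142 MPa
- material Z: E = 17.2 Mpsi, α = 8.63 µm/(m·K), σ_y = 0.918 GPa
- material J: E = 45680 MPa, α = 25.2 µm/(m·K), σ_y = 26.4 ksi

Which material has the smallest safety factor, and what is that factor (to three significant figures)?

material P, n = 0.445

Converting E to GPa, α to ×10⁻⁶/K, σ_y to MPa, then σ and n for each:
  material G: E = 25.92, α = 10.5, σ_y = 32.75 → σ = 56.9 MPa, n = 0.576
  material P: E = 131.7, α = 11.6, σ_y = 142.0 → σ = 319 MPa, n = 0.445
  material Z: E = 118.6, α = 8.63, σ_y = 918.0 → σ = 214 MPa, n = 4.29
  material J: E = 45.68, α = 25.2, σ_y = 182.0 → σ = 241 MPa, n = 0.757
Material P has the lowest safety factor, n = 0.445.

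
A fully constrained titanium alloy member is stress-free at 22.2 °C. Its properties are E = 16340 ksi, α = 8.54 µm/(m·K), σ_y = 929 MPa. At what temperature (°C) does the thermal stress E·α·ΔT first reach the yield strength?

988 °C

E = 16340 ksi = 112.7 GPa.
E·α·ΔT = 929.0 MPa ⇒ ΔT = 929.0 / (112.7×10³ × 8.54×10⁻⁶) = 965.6 K.
T = 22.2 + 965.6 = 987.8 °C.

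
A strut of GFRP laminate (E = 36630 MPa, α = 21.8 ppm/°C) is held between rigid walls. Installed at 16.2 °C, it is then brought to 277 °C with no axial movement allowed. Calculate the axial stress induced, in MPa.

208 MPa

E = 36630 MPa = 36.63 GPa.
ΔT = 260.8 K. Constrained thermal stress σ = E·α·ΔT = 36.63×10³ MPa × 21.8×10⁻⁶ × 260.8 = 208 MPa (compressive).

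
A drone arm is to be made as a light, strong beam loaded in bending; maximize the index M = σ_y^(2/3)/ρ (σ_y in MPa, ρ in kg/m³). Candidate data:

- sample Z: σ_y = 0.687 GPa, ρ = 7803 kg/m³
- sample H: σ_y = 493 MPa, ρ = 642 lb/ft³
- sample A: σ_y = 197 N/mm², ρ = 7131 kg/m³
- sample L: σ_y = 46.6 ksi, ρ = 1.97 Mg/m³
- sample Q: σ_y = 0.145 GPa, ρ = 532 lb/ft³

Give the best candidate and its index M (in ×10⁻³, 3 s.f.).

sample L, M = 23.8×10⁻³

In SI units:
  sample Z: σ_y = 687.0 MPa, ρ = 7803 kg/m³
  sample H: σ_y = 493.0 MPa, ρ = 10280 kg/m³
  sample A: σ_y = 197.0 MPa, ρ = 7131 kg/m³
  sample L: σ_y = 321.3 MPa, ρ = 1970 kg/m³
  sample Q: σ_y = 145.0 MPa, ρ = 8522 kg/m³
  sample L: M = 23.8×10⁻³
  sample Z: M = 9.98×10⁻³
  sample H: M = 6.07×10⁻³
  sample A: M = 4.75×10⁻³
  sample Q: M = 3.24×10⁻³
Sample L has the largest M.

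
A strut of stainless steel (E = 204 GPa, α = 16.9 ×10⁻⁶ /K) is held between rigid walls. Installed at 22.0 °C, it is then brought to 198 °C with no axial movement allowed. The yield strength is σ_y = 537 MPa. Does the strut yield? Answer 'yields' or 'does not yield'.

yields

ΔT = 176.0 K. Constrained thermal stress σ = E·α·ΔT = 204.0×10³ MPa × 16.9×10⁻⁶ × 176.0 = 607 MPa (compressive).
Compare to σ_y = 537 MPa: σ ≥ σ_y, so it yields.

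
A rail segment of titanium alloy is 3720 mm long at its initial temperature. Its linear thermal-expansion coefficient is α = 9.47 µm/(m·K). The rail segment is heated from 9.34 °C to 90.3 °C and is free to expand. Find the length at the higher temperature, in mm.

3722.9 mm

ΔT = 90.3 − 9.34 = 80.96 K.
ΔL = α·L₀·ΔT = 9.47×10⁻⁶ × 3720 mm × 80.96 K = 2.85 mm.
L = L₀ + ΔL = 3720 + 2.85 = 3722.9 mm.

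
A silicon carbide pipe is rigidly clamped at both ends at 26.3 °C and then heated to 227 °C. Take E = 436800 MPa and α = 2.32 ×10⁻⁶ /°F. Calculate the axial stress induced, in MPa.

366 MPa

E = 436800 MPa = 436.8 GPa.
α = 2.32×10⁻⁶/°F × 9/5 = 4.18×10⁻⁶/K.
ΔT = 200.7 K. Constrained thermal stress σ = E·α·ΔT = 436.8×10³ MPa × 4.18×10⁻⁶ × 200.7 = 366 MPa (compressive).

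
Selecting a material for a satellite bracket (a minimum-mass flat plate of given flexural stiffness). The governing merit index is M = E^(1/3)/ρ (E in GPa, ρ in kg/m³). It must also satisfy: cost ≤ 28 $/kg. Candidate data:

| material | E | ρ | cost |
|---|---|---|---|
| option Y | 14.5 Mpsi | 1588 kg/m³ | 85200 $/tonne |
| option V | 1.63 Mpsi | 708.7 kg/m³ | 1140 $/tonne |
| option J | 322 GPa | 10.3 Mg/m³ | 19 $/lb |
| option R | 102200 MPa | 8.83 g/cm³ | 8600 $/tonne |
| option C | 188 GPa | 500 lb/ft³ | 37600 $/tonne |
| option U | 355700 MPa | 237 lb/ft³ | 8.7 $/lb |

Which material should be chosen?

option V

Screen on constraints: cost ≤ 28 $/kg. Survivors: option V, option R, option U.
Convert each candidate to consistent units, then evaluate M:
  option V: E = 11.24 GPa, ρ = 708.7 kg/m³
  option R: E = 102.2 GPa, ρ = 8830 kg/m³
  option U: E = 355.7 GPa, ρ = 3796 kg/m³
  option V: M = 3.16×10⁻³
  option U: M = 1.87×10⁻³
  option R: M = 0.529×10⁻³
The maximum is for option V.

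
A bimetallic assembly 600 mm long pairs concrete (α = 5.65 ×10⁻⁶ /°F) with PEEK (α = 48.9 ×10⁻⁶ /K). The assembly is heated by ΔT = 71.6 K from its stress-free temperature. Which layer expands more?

concrete: α = 5.65×10⁻⁶/°F × 9/5 = 10.2×10⁻⁶/K.
α(concrete) = 10.2×10⁻⁶/K vs α(PEEK) = 48.9×10⁻⁶/K.
Higher α expands more for the same ΔT: PEEK.

PEEK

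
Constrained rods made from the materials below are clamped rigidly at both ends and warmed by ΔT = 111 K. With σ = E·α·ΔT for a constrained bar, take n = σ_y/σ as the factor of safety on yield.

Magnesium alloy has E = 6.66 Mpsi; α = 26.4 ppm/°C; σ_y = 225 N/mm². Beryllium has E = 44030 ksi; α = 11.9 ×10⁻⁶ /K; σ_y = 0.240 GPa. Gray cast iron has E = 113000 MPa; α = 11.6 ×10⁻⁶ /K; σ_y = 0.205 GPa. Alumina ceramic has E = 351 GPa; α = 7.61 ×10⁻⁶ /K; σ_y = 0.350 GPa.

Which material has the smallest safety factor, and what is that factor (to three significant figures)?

beryllium, n = 0.599

In consistent units (E in GPa, α in ×10⁻⁶/K, σ_y in MPa):
  magnesium alloy: E = 45.92, α = 26.4, σ_y = 225.0 → σ = 135 MPa, n = 1.67
  beryllium: E = 303.6, α = 11.9, σ_y = 240.0 → σ = 401 MPa, n = 0.599
  gray cast iron: E = 113.0, α = 11.6, σ_y = 205.0 → σ = 145 MPa, n = 1.41
  alumina ceramic: E = 351.0, α = 7.61, σ_y = 350.0 → σ = 296 MPa, n = 1.18
Beryllium has the lowest safety factor, n = 0.599.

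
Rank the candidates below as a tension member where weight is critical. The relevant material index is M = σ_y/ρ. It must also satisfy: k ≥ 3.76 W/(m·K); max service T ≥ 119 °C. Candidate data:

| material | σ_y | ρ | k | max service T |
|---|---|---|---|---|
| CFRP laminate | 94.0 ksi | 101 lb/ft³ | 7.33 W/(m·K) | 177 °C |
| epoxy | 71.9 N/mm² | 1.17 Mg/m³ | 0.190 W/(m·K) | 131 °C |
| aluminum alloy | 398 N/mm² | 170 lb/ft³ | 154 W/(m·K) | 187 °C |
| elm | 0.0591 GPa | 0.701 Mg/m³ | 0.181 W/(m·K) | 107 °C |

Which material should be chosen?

CFRP laminate

Screen on constraints: k ≥ 3.76 W/(m·K); max service T ≥ 119 °C. Survivors: CFRP laminate, aluminum alloy.
Putting every candidate on a common basis:
  CFRP laminate: σ_y = 648.1 MPa, ρ = 1618 kg/m³
  aluminum alloy: σ_y = 398.0 MPa, ρ = 2723 kg/m³
  CFRP laminate: M = 401 kN·m/kg
  aluminum alloy: M = 146 kN·m/kg
The maximum is for CFRP laminate.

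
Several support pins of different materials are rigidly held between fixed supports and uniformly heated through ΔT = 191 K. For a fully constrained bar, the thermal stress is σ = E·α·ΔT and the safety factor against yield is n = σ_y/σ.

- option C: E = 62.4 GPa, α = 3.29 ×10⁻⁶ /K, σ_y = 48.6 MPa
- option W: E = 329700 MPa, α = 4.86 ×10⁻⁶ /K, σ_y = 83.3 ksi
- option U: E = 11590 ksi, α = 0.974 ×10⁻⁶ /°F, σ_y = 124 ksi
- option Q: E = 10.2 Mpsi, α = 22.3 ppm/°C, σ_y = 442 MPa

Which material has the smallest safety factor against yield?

option C

Converting E to GPa, α to ×10⁻⁶/K, σ_y to MPa, then σ and n for each:
  option C: E = 62.40, α = 3.29, σ_y = 48.60 → σ = 39.2 MPa, n = 1.24
  option W: E = 329.7, α = 4.86, σ_y = 574.3 → σ = 306 MPa, n = 1.88
  option U: E = 79.91, α = 1.75, σ_y = 855.0 → σ = 26.8 MPa, n = 32.0
  option Q: E = 70.33, α = 22.3, σ_y = 442.0 → σ = 300 MPa, n = 1.48
Smallest n: option C with n = 1.24.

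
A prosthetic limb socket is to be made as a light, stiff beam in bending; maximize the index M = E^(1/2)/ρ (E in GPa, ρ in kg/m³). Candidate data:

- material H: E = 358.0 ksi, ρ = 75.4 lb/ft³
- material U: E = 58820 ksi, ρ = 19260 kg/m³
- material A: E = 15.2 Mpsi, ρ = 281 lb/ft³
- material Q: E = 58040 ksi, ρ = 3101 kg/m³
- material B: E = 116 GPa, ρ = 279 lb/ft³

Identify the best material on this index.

In SI units:
  material H: E = 2.468 GPa, ρ = 1208 kg/m³
  material U: E = 405.5 GPa, ρ = 19260 kg/m³
  material A: E = 104.8 GPa, ρ = 4501 kg/m³
  material Q: E = 400.2 GPa, ρ = 3101 kg/m³
  material B: E = 116.0 GPa, ρ = 4469 kg/m³
  material Q: M = 6.45×10⁻³
  material B: M = 2.41×10⁻³
  material A: M = 2.27×10⁻³
  material H: M = 1.30×10⁻³
  material U: M = 1.05×10⁻³
The maximum is for material Q.

material Q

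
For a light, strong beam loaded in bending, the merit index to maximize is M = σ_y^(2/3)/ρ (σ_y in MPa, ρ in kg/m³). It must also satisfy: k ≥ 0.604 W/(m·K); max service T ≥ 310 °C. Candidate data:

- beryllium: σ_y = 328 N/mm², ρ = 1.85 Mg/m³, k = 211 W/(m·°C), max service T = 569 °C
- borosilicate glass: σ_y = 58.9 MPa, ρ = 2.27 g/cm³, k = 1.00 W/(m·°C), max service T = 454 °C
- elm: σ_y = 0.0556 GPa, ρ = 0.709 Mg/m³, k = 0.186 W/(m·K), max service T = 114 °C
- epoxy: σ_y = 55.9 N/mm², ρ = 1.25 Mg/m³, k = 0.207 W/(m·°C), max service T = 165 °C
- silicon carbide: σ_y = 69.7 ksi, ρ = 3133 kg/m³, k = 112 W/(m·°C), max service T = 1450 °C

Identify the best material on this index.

Screen on constraints: k ≥ 0.604 W/(m·K); max service T ≥ 310 °C. Survivors: beryllium, borosilicate glass, silicon carbide.
Convert each candidate to consistent units, then evaluate M:
  beryllium: σ_y = 328.0 MPa, ρ = 1850 kg/m³
  borosilicate glass: σ_y = 58.90 MPa, ρ = 2270 kg/m³
  silicon carbide: σ_y = 480.6 MPa, ρ = 3133 kg/m³
  beryllium: M = 25.7×10⁻³
  silicon carbide: M = 19.6×10⁻³
  borosilicate glass: M = 6.67×10⁻³
Beryllium has the largest M.

beryllium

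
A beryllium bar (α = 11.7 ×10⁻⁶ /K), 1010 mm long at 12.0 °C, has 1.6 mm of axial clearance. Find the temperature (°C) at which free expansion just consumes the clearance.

α·L₀·ΔT = 1.6 mm ⇒ ΔT = 1.6 / (11.7×10⁻⁶ × 1010.0) = 135.4 K.
T = 12.0 + 135.4 = 147.4 °C.

147 °C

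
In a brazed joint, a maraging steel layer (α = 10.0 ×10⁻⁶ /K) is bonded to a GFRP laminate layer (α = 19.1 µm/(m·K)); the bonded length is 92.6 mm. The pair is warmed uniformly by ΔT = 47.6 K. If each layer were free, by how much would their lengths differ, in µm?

40.1 µm

Δα = |10.0 − 19.1|×10⁻⁶/K = 9.10×10⁻⁶/K.
ΔL_mismatch = Δα·L·ΔT = 9.10×10⁻⁶ × 92.6 mm × 47.6 K = 40.1 µm.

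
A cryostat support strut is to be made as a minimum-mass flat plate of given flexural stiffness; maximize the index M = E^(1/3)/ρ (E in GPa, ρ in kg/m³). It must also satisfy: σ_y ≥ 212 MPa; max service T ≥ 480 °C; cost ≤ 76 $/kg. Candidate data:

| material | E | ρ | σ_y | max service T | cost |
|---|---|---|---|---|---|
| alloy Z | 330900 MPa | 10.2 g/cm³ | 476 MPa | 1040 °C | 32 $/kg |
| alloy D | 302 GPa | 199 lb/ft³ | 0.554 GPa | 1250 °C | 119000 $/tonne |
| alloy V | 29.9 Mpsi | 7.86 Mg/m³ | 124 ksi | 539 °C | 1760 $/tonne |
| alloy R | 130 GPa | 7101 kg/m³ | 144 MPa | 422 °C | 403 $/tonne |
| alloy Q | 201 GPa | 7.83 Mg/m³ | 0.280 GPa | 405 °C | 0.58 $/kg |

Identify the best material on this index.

alloy V

Screen on constraints: σ_y ≥ 212 MPa; max service T ≥ 480 °C; cost ≤ 76 $/kg. Survivors: alloy Z, alloy V.
Normalizing units and computing the index:
  alloy Z: E = 330.9 GPa, ρ = 10200 kg/m³
  alloy V: E = 206.2 GPa, ρ = 7860 kg/m³
  alloy V: M = 0.752×10⁻³
  alloy Z: M = 0.678×10⁻³
The maximum is for alloy V.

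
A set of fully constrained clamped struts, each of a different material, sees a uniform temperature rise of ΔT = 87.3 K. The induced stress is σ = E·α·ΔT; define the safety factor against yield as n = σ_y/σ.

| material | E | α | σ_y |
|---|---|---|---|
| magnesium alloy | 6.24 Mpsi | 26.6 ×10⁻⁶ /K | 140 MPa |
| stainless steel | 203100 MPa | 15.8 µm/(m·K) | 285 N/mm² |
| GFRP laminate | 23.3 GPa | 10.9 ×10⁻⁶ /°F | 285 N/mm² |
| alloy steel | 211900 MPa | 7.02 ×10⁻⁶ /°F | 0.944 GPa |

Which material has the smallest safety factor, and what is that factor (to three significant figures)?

With everything in SI (GPa, ×10⁻⁶/K, MPa):
  magnesium alloy: E = 43.02, α = 26.6, σ_y = 140.0 → σ = 99.9 MPa, n = 1.40
  stainless steel: E = 203.1, α = 15.8, σ_y = 285.0 → σ = 280 MPa, n = 1.02
  GFRP laminate: E = 23.30, α = 19.6, σ_y = 285.0 → σ = 39.9 MPa, n = 7.14
  alloy steel: E = 211.9, α = 12.6, σ_y = 944.0 → σ = 234 MPa, n = 4.04
Smallest n: stainless steel with n = 1.02.

stainless steel, n = 1.02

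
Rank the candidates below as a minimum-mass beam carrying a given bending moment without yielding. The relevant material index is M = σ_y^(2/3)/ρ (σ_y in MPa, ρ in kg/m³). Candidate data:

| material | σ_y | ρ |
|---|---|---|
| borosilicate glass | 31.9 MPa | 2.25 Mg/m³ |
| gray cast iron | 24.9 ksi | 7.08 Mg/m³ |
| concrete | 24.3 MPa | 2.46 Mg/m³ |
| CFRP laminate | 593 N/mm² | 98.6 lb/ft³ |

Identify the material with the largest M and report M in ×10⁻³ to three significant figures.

CFRP laminate, M = 44.7×10⁻³

Putting every candidate on a common basis:
  borosilicate glass: σ_y = 31.90 MPa, ρ = 2250 kg/m³
  gray cast iron: σ_y = 171.7 MPa, ρ = 7080 kg/m³
  concrete: σ_y = 24.30 MPa, ρ = 2460 kg/m³
  CFRP laminate: σ_y = 593.0 MPa, ρ = 1579 kg/m³
  CFRP laminate: M = 44.7×10⁻³
  borosilicate glass: M = 4.47×10⁻³
  gray cast iron: M = 4.36×10⁻³
  concrete: M = 3.41×10⁻³
CFRP laminate has the largest M.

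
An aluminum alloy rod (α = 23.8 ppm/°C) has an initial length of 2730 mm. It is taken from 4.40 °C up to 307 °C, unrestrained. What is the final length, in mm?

2749.7 mm

ΔT = 307 − 4.40 = 302.6 K.
ΔL = α·L₀·ΔT = 23.8×10⁻⁶ × 2730 mm × 302.6 K = 19.7 mm.
L = L₀ + ΔL = 2730 + 19.7 = 2749.7 mm.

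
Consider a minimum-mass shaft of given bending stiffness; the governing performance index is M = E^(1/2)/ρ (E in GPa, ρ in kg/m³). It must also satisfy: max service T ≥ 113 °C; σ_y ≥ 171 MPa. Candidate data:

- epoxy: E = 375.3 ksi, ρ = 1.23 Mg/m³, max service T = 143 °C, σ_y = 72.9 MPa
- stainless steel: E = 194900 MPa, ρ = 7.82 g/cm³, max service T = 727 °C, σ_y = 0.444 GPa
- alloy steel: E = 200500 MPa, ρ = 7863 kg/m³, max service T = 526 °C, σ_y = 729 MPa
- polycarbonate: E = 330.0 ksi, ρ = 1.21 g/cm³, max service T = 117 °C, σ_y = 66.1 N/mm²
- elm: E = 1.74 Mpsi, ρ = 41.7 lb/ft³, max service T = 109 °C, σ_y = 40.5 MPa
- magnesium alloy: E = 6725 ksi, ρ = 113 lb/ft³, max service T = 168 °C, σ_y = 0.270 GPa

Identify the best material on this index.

magnesium alloy

Screen on constraints: max service T ≥ 113 °C; σ_y ≥ 171 MPa. Survivors: stainless steel, alloy steel, magnesium alloy.
After converting to SI:
  stainless steel: E = 194.9 GPa, ρ = 7820 kg/m³
  alloy steel: E = 200.5 GPa, ρ = 7863 kg/m³
  magnesium alloy: E = 46.37 GPa, ρ = 1810 kg/m³
  magnesium alloy: M = 3.76×10⁻³
  alloy steel: M = 1.80×10⁻³
  stainless steel: M = 1.79×10⁻³
Magnesium alloy ranks first.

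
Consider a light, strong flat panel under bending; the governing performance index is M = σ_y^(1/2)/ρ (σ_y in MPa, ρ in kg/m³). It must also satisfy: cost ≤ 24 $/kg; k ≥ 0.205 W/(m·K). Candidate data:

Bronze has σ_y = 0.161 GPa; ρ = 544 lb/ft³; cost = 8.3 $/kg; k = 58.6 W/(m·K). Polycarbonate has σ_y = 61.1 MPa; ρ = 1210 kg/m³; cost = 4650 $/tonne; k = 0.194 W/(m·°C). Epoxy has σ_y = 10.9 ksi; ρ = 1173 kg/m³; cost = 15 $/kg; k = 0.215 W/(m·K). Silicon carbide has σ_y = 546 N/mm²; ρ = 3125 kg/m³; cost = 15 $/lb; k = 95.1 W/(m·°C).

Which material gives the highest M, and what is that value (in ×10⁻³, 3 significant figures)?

epoxy, M = 7.39×10⁻³

Screen on constraints: cost ≤ 24 $/kg; k ≥ 0.205 W/(m·K). Survivors: bronze, epoxy.
Normalizing units and computing the index:
  bronze: σ_y = 161.0 MPa, ρ = 8714 kg/m³
  epoxy: σ_y = 75.15 MPa, ρ = 1173 kg/m³
  epoxy: M = 7.39×10⁻³
  bronze: M = 1.46×10⁻³
Epoxy has the largest M.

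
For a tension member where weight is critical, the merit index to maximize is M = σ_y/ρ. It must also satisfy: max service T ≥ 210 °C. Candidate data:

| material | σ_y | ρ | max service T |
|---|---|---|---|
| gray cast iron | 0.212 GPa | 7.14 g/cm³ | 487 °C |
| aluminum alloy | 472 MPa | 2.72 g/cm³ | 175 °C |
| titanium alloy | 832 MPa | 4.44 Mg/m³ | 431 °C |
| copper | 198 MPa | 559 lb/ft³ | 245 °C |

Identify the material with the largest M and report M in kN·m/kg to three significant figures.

Screen on constraints: max service T ≥ 210 °C. Survivors: gray cast iron, titanium alloy, copper.
Convert each candidate to consistent units, then evaluate M:
  gray cast iron: σ_y = 212.0 MPa, ρ = 7140 kg/m³
  titanium alloy: σ_y = 832.0 MPa, ρ = 4440 kg/m³
  copper: σ_y = 198.0 MPa, ρ = 8954 kg/m³
  titanium alloy: M = 187 kN·m/kg
  gray cast iron: M = 29.7 kN·m/kg
  copper: M = 22.1 kN·m/kg
Titanium alloy has the largest M.

titanium alloy, M = 187 kN·m/kg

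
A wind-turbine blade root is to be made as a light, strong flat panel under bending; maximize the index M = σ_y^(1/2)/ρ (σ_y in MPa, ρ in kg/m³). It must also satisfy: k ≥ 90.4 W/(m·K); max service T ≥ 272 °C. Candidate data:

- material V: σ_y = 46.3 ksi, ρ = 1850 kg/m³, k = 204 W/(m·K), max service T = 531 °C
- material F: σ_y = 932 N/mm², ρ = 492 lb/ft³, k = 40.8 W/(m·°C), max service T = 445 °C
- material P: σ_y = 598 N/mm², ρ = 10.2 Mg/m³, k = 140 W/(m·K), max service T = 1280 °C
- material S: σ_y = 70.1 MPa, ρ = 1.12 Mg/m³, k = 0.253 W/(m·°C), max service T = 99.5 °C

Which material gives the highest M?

Screen on constraints: k ≥ 90.4 W/(m·K); max service T ≥ 272 °C. Survivors: material V, material P.
After converting to SI:
  material V: σ_y = 319.2 MPa, ρ = 1850 kg/m³
  material P: σ_y = 598.0 MPa, ρ = 10200 kg/m³
  material V: M = 9.66×10⁻³
  material P: M = 2.40×10⁻³
Material V has the largest M.

material V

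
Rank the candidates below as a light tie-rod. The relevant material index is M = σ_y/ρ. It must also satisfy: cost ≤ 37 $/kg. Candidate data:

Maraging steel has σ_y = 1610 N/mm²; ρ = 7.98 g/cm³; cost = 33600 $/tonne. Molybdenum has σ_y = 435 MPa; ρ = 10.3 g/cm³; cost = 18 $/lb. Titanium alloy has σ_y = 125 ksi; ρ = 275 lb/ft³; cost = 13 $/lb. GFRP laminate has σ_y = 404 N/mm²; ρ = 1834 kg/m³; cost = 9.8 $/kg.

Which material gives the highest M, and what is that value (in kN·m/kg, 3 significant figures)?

GFRP laminate, M = 220 kN·m/kg

Screen on constraints: cost ≤ 37 $/kg. Survivors: maraging steel, titanium alloy, GFRP laminate.
In SI units:
  maraging steel: σ_y = 1610 MPa, ρ = 7980 kg/m³
  titanium alloy: σ_y = 861.8 MPa, ρ = 4405 kg/m³
  GFRP laminate: σ_y = 404.0 MPa, ρ = 1834 kg/m³
  GFRP laminate: M = 220 kN·m/kg
  maraging steel: M = 202 kN·m/kg
  titanium alloy: M = 196 kN·m/kg
GFRP laminate has the largest M.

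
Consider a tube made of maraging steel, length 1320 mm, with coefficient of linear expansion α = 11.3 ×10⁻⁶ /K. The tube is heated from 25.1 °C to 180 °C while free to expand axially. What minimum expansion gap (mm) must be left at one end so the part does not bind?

ΔT = 180 − 25.1 = 154.9 K.
ΔL = α·L₀·ΔT = 11.3×10⁻⁶ × 1320 mm × 154.9 K = 2.31 mm.

2.31 mm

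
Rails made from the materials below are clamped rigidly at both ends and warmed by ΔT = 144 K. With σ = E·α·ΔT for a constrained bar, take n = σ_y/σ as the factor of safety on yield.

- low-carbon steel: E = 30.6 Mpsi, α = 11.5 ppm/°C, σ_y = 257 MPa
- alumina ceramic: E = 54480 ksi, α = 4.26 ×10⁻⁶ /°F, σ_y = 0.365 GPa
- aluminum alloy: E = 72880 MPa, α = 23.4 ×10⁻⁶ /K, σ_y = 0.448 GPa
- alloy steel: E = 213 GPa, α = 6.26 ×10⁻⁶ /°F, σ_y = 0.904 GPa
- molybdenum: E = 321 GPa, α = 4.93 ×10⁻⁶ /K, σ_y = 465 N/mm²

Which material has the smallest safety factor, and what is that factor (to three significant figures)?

Per material, after unit conversion:
  low-carbon steel: E = 211.0, α = 11.5, σ_y = 257.0 → σ = 349 MPa, n = 0.736
  alumina ceramic: E = 375.6, α = 7.67, σ_y = 365.0 → σ = 415 MPa, n = 0.880
  aluminum alloy: E = 72.88, α = 23.4, σ_y = 448.0 → σ = 246 MPa, n = 1.82
  alloy steel: E = 213.0, α = 11.3, σ_y = 904.0 → σ = 346 MPa, n = 2.62
  molybdenum: E = 321.0, α = 4.93, σ_y = 465.0 → σ = 228 MPa, n = 2.04
The minimum is low-carbon steel at n = 0.736.

low-carbon steel, n = 0.736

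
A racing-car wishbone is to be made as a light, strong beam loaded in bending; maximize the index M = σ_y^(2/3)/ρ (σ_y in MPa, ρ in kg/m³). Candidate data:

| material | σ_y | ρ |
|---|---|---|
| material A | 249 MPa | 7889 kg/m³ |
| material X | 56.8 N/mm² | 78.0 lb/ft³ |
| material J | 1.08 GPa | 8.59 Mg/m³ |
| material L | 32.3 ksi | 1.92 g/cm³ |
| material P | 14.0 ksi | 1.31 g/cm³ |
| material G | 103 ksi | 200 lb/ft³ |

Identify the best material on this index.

After converting to SI:
  material A: σ_y = 249.0 MPa, ρ = 7889 kg/m³
  material X: σ_y = 56.80 MPa, ρ = 1249 kg/m³
  material J: σ_y = 1080 MPa, ρ = 8590 kg/m³
  material L: σ_y = 222.7 MPa, ρ = 1920 kg/m³
  material P: σ_y = 96.53 MPa, ρ = 1310 kg/m³
  material G: σ_y = 710.2 MPa, ρ = 3204 kg/m³
  material G: M = 24.8×10⁻³
  material L: M = 19.1×10⁻³
  material P: M = 16.1×10⁻³
  material J: M = 12.3×10⁻³
  material X: M = 11.8×10⁻³
  material A: M = 5.02×10⁻³
Material G ranks first.

material G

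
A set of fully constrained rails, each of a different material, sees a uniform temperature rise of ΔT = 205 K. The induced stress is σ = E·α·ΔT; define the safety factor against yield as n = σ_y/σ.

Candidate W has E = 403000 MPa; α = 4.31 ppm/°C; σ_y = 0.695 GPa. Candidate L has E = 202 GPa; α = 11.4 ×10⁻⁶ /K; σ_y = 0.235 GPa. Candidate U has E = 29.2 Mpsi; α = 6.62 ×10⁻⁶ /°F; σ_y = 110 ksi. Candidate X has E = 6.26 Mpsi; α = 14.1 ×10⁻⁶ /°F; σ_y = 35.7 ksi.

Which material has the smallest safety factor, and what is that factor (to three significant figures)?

candidate L, n = 0.498

In consistent units (E in GPa, α in ×10⁻⁶/K, σ_y in MPa):
  candidate W: E = 403.0, α = 4.31, σ_y = 695.0 → σ = 356 MPa, n = 1.95
  candidate L: E = 202.0, α = 11.4, σ_y = 235.0 → σ = 472 MPa, n = 0.498
  candidate U: E = 201.3, α = 11.9, σ_y = 758.4 → σ = 492 MPa, n = 1.54
  candidate X: E = 43.16, α = 25.4, σ_y = 246.1 → σ = 225 MPa, n = 1.10
Smallest n: candidate L with n = 0.498.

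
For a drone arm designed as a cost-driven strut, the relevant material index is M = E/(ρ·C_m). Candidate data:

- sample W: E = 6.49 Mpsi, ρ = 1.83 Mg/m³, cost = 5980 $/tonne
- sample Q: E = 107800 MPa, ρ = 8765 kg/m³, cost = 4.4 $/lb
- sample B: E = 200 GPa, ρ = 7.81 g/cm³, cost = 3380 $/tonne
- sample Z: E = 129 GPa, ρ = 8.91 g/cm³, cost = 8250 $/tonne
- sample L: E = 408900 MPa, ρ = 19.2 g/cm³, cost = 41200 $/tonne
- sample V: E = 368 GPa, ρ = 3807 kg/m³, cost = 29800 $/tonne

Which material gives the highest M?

In SI units:
  sample W: E = 44.75 GPa, ρ = 1830 kg/m³, cost = 5.980 $/kg
  sample Q: E = 107.8 GPa, ρ = 8765 kg/m³, cost = 9.700 $/kg
  sample B: E = 200.0 GPa, ρ = 7810 kg/m³, cost = 3.380 $/kg
  sample Z: E = 129.0 GPa, ρ = 8910 kg/m³, cost = 8.250 $/kg
  sample L: E = 408.9 GPa, ρ = 19200 kg/m³, cost = 41.20 $/kg
  sample V: E = 368.0 GPa, ρ = 3807 kg/m³, cost = 29.80 $/kg
  sample B: M = 7.58 MN·m per $
  sample W: M = 4.09 MN·m per $
  sample V: M = 3.24 MN·m per $
  sample Z: M = 1.75 MN·m per $
  sample Q: M = 1.27 MN·m per $
  sample L: M = 0.517 MN·m per $
Highest index: sample B.

sample B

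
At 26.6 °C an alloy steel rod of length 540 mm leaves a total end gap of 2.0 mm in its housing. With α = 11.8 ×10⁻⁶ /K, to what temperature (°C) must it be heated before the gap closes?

340 °C

α·L₀·ΔT = 2.0 mm ⇒ ΔT = 2.0 / (11.8×10⁻⁶ × 540.0) = 313.9 K.
T = 26.6 + 313.9 = 340.5 °C.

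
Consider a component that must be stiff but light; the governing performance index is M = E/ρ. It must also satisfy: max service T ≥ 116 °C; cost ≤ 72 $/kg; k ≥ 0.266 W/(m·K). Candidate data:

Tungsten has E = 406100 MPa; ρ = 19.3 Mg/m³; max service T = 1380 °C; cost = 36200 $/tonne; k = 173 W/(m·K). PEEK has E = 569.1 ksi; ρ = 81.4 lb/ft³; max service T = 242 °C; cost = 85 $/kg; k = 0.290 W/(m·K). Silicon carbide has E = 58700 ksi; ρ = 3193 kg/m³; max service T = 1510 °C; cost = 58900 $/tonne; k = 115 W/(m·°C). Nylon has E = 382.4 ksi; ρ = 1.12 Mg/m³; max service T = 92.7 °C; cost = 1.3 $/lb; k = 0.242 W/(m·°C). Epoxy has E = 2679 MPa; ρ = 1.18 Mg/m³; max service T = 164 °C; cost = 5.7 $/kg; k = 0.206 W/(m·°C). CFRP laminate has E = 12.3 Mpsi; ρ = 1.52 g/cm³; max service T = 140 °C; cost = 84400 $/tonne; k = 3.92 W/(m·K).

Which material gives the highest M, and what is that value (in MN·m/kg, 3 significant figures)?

Screen on constraints: max service T ≥ 116 °C; cost ≤ 72 $/kg; k ≥ 0.266 W/(m·K). Survivors: tungsten, silicon carbide.
Putting every candidate on a common basis:
  tungsten: E = 406.1 GPa, ρ = 19300 kg/m³
  silicon carbide: E = 404.7 GPa, ρ = 3193 kg/m³
  silicon carbide: M = 127 MN·m/kg
  tungsten: M = 21.0 MN·m/kg
Silicon carbide has the largest M.

silicon carbide, M = 127 MN·m/kg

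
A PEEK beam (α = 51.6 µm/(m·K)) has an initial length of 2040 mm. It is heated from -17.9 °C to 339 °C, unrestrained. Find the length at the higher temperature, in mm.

ΔT = 339 − (-17.9) = 356.9 K.
ΔL = α·L₀·ΔT = 51.6×10⁻⁶ × 2040 mm × 356.9 K = 37.6 mm.
L = L₀ + ΔL = 2040 + 37.6 = 2077.6 mm.

2077.6 mm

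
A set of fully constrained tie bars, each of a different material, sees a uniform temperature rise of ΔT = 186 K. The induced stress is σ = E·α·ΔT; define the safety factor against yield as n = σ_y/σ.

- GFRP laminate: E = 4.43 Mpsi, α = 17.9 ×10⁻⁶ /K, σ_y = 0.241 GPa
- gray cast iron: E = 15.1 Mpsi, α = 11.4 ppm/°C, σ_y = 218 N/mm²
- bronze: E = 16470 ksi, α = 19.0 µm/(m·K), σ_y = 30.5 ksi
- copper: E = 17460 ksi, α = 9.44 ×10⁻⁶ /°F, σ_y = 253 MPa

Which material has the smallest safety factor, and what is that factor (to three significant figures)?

In consistent units (E in GPa, α in ×10⁻⁶/K, σ_y in MPa):
  GFRP laminate: E = 30.54, α = 17.9, σ_y = 241.0 → σ = 102 MPa, n = 2.37
  gray cast iron: E = 104.1, α = 11.4, σ_y = 218.0 → σ = 221 MPa, n = 0.988
  bronze: E = 113.6, α = 19.0, σ_y = 210.3 → σ = 401 MPa, n = 0.524
  copper: E = 120.4, α = 17.0, σ_y = 253.0 → σ = 380 MPa, n = 0.665
The minimum is bronze at n = 0.524.

bronze, n = 0.524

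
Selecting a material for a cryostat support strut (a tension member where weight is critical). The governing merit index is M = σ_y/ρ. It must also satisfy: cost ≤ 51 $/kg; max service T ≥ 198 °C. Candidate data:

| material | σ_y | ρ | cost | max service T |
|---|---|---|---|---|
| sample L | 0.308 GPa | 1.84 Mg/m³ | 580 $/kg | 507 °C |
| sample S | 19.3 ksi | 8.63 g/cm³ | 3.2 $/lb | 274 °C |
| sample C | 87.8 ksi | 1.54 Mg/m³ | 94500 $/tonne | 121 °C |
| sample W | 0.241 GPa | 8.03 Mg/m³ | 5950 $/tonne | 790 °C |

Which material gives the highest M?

sample W

Screen on constraints: cost ≤ 51 $/kg; max service T ≥ 198 °C. Survivors: sample S, sample W.
In SI units:
  sample S: σ_y = 133.1 MPa, ρ = 8630 kg/m³
  sample W: σ_y = 241.0 MPa, ρ = 8030 kg/m³
  sample W: M = 30.0 kN·m/kg
  sample S: M = 15.4 kN·m/kg
Highest index: sample W.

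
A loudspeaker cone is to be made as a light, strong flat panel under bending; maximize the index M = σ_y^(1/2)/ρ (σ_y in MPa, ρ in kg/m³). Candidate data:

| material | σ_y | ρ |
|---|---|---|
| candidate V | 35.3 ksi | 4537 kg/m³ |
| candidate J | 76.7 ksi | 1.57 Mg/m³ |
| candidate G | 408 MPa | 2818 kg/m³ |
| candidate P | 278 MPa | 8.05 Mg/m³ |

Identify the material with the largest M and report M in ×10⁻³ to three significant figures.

candidate J, M = 14.6×10⁻³

Putting every candidate on a common basis:
  candidate V: σ_y = 243.4 MPa, ρ = 4537 kg/m³
  candidate J: σ_y = 528.8 MPa, ρ = 1570 kg/m³
  candidate G: σ_y = 408.0 MPa, ρ = 2818 kg/m³
  candidate P: σ_y = 278.0 MPa, ρ = 8050 kg/m³
  candidate J: M = 14.6×10⁻³
  candidate G: M = 7.17×10⁻³
  candidate V: M = 3.44×10⁻³
  candidate P: M = 2.07×10⁻³
Candidate J ranks first.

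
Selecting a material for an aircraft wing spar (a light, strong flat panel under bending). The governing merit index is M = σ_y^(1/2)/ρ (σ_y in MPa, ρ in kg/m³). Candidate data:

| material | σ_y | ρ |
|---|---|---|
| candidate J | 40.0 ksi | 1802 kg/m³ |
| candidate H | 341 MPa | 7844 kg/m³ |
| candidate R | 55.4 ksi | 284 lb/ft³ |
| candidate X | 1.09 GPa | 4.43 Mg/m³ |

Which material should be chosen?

Normalizing units and computing the index:
  candidate J: σ_y = 275.8 MPa, ρ = 1802 kg/m³
  candidate H: σ_y = 341.0 MPa, ρ = 7844 kg/m³
  candidate R: σ_y = 382.0 MPa, ρ = 4549 kg/m³
  candidate X: σ_y = 1090 MPa, ρ = 4430 kg/m³
  candidate J: M = 9.22×10⁻³
  candidate X: M = 7.45×10⁻³
  candidate R: M = 4.30×10⁻³
  candidate H: M = 2.35×10⁻³
The maximum is for candidate J.

candidate J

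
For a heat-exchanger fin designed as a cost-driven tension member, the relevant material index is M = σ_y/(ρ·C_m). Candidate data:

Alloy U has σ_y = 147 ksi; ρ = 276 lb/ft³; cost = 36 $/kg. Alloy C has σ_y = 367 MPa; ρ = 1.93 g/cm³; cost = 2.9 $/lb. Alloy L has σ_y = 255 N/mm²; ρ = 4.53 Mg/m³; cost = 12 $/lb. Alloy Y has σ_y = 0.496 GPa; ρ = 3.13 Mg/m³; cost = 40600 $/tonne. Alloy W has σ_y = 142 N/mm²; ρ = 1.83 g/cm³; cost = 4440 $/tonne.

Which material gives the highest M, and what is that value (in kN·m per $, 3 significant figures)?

After converting to SI:
  alloy U: σ_y = 1014 MPa, ρ = 4421 kg/m³, cost = 36.00 $/kg
  alloy C: σ_y = 367.0 MPa, ρ = 1930 kg/m³, cost = 6.393 $/kg
  alloy L: σ_y = 255.0 MPa, ρ = 4530 kg/m³, cost = 26.46 $/kg
  alloy Y: σ_y = 496.0 MPa, ρ = 3130 kg/m³, cost = 40.60 $/kg
  alloy W: σ_y = 142.0 MPa, ρ = 1830 kg/m³, cost = 4.440 $/kg
  alloy C: M = 29.7 kN·m per $
  alloy W: M = 17.5 kN·m per $
  alloy U: M = 6.37 kN·m per $
  alloy Y: M = 3.90 kN·m per $
  alloy L: M = 2.13 kN·m per $
Highest index: alloy C.

alloy C, M = 29.7 kN·m per $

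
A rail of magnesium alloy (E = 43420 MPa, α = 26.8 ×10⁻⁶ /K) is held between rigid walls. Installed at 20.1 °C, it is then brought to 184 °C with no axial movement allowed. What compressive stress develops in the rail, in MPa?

191 MPa

E = 43420 MPa = 43.42 GPa.
ΔT = 163.9 K. Constrained thermal stress σ = E·α·ΔT = 43.42×10³ MPa × 26.8×10⁻⁶ × 163.9 = 191 MPa (compressive).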